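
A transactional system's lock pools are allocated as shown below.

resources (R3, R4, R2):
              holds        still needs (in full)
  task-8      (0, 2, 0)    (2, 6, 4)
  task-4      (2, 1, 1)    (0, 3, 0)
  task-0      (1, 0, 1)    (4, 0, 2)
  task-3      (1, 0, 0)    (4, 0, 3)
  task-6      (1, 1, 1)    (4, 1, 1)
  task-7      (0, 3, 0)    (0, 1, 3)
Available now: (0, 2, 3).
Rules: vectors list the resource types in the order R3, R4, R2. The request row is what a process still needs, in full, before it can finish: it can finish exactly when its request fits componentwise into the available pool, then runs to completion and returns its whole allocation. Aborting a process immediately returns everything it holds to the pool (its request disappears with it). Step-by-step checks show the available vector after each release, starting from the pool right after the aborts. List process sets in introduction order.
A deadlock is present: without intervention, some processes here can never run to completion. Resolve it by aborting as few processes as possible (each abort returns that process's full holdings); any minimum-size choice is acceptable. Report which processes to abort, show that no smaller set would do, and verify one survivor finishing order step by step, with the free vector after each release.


Minimum abort set: task-0 and task-6.
Key observation: the deadlocked task-3 becomes finishable only because task-0 and task-6 released (2, 1, 2); it completes at step 2 below.
Minimality, checking each single-abort alternative: task-8 alone leaves task-0 blocked (short on R3); task-4 alone leaves task-0 blocked (short on R3); task-0 alone leaves task-3 blocked (short on R3); task-3 alone leaves task-0 blocked (short on R3); task-6 alone leaves task-0 blocked (short on R3); task-7 alone leaves task-0 blocked (short on R3).
The survivors complete as task-4, task-3, task-7, task-8. Verifying each step (starting from the post-abort pool):
  pool = (2, 3, 5)
  task-4 needs (0, 3, 0) <= (2, 3, 5) -> finishes; pool += (2, 1, 1) = (4, 4, 6)
  task-3 needs (4, 0, 3) <= (4, 4, 6) -> finishes; pool += (1, 0, 0) = (5, 4, 6)
  task-7 needs (0, 1, 3) <= (5, 4, 6) -> finishes; pool += (0, 3, 0) = (5, 7, 6)
  task-8 needs (2, 6, 4) <= (5, 7, 6) -> finishes; pool += (0, 2, 0) = (5, 9, 6)


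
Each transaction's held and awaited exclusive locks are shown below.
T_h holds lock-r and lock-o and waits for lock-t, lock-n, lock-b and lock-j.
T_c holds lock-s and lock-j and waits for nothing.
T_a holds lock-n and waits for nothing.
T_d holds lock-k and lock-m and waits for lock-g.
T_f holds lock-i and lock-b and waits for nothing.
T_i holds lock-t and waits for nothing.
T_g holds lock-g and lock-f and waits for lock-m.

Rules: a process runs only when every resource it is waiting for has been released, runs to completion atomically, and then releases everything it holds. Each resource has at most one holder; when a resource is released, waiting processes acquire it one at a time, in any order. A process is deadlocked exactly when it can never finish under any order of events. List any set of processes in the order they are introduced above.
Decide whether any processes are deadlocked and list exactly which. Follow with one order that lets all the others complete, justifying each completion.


Deadlocked set: T_d and T_g.
Key observation: nobody on the ring T_d -> T_g -> T_d can start until another member finishes, which never happens; no other process is dragged down with it.
One completion order for the rest: T_i, T_a, T_f, T_c, T_h.
Step-by-step check:
  T_i waits on nothing -> runs at once and releases lock-t
  T_a waits on nothing -> runs at once and releases lock-n
  T_f waits on nothing -> runs at once and releases lock-i and lock-b
  T_c waits on nothing -> runs at once and releases lock-s and lock-j
  run T_h (all its waits — lock-t, lock-n, lock-b and lock-j — are resolved); releases lock-r and lock-o


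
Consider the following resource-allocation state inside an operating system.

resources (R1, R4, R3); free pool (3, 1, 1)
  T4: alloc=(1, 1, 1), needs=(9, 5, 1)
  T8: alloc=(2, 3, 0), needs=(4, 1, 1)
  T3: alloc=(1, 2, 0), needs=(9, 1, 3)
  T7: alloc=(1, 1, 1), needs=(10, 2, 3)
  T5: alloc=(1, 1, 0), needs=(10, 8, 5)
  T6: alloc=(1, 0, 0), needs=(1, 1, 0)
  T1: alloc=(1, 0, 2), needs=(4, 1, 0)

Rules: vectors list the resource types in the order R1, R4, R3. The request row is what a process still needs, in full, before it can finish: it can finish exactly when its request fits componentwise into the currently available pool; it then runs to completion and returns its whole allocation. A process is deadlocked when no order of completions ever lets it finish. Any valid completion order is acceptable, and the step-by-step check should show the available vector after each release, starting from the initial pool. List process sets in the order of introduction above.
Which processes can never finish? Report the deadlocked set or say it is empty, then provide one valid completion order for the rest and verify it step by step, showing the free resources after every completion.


The deadlocked set is T4, T3, T7 and T5.
Key observation: the pool after T6, T8, T1 is (7, 4, 3); every surviving request exceeds it in R1, so progress ends there.
A valid finishing order for the others: T6, T8, T1. Step-by-step check:
  pool = (3, 1, 1)
  run T6 (needs (1, 1, 0), free (3, 1, 1)); after release of (1, 0, 0) the pool is (4, 1, 1)
  run T8 (needs (4, 1, 1), free (4, 1, 1)); after release of (2, 3, 0) the pool is (6, 4, 1)
  run T1 (needs (4, 1, 0), free (6, 4, 1)); after release of (1, 0, 2) the pool is (7, 4, 3)
The stuck group stays short no matter what:
  blocked: T4 wants (9, 5, 1), pool (7, 4, 3) — not enough R1 and R4
  blocked: T3 wants (9, 1, 3), pool (7, 4, 3) — not enough R1
  blocked: T7 wants (10, 2, 3), pool (7, 4, 3) — not enough R1
  blocked: T5 wants (10, 8, 5), pool (7, 4, 3) — not enough R1, R4 and R3


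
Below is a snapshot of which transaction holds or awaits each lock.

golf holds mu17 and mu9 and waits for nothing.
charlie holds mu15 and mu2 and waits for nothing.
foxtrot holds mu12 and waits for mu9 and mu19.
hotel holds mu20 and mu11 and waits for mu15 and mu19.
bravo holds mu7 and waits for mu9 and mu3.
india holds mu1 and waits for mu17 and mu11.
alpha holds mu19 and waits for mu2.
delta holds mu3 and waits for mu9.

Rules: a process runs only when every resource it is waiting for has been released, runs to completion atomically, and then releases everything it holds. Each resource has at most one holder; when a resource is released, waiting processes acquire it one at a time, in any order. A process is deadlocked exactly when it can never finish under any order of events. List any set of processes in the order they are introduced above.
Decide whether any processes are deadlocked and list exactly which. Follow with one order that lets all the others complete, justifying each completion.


Nothing here is deadlocked.
Key observation: all waits point, directly or indirectly, at processes that can finish, so nothing is permanently blocked.
The rest can finish in the order charlie, alpha, golf, hotel, india, delta, bravo, foxtrot.
Walking it through:
  charlie waits on nothing -> runs at once and releases mu15 and mu2
  run alpha (all its waits — mu2 — are resolved); releases mu19
  golf waits on nothing -> runs at once and releases mu17 and mu9
  run hotel (all its waits — mu15 and mu19 — are resolved); releases mu20 and mu11
  run india (all its waits — mu17 and mu11 — are resolved); releases mu1
  run delta (all its waits — mu9 — are resolved); releases mu3
  run bravo (all its waits — mu9 and mu3 — are resolved); releases mu7
  run foxtrot (all its waits — mu9 and mu19 — are resolved); releases mu12


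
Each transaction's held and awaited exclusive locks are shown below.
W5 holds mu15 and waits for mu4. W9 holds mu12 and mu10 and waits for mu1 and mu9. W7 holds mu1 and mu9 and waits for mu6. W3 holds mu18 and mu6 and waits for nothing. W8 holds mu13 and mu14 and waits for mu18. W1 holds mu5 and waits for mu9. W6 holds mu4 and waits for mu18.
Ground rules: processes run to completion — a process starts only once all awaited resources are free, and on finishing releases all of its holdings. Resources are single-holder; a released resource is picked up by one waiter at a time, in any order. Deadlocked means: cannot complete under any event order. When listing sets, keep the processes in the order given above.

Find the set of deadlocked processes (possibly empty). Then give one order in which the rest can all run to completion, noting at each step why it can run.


The deadlocked set is empty.
Key observation: there is no circular wait here — follow any chain and it reaches a process that is free to run now.
The rest can finish in the order W3, W6, W7, W5, W8, W9, W1.
Check, step by step:
  run W3 (it waits on nothing); releases mu18 and mu6
  W6 waits on mu18 — all released -> runs and releases mu4
  W7 waits on mu6 — all released -> runs and releases mu1 and mu9
  W5 waits on mu4 — all released -> runs and releases mu15
  W8 waits on mu18 — all released -> runs and releases mu13 and mu14
  W9 waits on mu1 and mu9 — all released -> runs and releases mu12 and mu10
  W1 waits on mu9 — all released -> runs and releases mu5


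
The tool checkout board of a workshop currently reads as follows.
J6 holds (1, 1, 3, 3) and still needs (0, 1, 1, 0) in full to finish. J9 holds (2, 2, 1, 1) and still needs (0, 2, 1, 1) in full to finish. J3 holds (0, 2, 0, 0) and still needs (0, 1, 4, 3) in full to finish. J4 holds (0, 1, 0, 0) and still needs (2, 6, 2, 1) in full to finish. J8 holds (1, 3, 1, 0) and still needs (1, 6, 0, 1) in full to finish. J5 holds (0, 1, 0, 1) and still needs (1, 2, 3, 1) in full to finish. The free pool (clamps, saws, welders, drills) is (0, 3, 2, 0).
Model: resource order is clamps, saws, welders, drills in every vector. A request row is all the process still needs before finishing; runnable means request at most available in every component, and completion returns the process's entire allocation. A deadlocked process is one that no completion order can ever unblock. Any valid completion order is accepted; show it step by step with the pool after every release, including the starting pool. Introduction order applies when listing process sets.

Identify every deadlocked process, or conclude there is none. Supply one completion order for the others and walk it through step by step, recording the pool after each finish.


No process is deadlocked.
Key observation: J6 can run right away; the returned allocation unlocks the remaining processes in turn.
A valid finishing order for the others: J6, J5, J9, J4, J3, J8. Walking it through:
  pool = (0, 3, 2, 0)
  J6: need (0, 1, 1, 0) fits (0, 3, 2, 0); releases (1, 1, 3, 3), pool now (1, 4, 5, 3)
  J5: need (1, 2, 3, 1) fits (1, 4, 5, 3); releases (0, 1, 0, 1), pool now (1, 5, 5, 4)
  J9: need (0, 2, 1, 1) fits (1, 5, 5, 4); releases (2, 2, 1, 1), pool now (3, 7, 6, 5)
  J4: need (2, 6, 2, 1) fits (3, 7, 6, 5); releases (0, 1, 0, 0), pool now (3, 8, 6, 5)
  J3: need (0, 1, 4, 3) fits (3, 8, 6, 5); releases (0, 2, 0, 0), pool now (3, 10, 6, 5)
  J8: need (1, 6, 0, 1) fits (3, 10, 6, 5); releases (1, 3, 1, 0), pool now (4, 13, 7, 5)


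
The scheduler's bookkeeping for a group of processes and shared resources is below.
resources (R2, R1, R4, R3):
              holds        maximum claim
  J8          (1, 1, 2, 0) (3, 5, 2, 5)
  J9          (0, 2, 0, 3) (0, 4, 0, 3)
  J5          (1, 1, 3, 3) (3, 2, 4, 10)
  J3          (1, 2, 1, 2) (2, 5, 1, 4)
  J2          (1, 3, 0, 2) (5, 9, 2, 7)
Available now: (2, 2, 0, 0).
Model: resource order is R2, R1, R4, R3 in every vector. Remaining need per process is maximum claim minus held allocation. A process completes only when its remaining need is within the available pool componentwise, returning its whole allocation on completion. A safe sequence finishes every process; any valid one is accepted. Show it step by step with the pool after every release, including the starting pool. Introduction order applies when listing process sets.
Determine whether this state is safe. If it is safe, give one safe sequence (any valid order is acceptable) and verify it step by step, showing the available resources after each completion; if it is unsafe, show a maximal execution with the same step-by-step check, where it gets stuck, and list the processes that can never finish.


SAFE. One safe sequence: J9, J3, J8, J2, J5.
Key observation: the first exact fit in this order is J9 — it needs (0, 2, 0, 0) with (2, 2, 0, 0) free, meeting a requested resource to the last unit.
Check, step by step:
  pool = (2, 2, 0, 0)
  run J9 (needs (0, 2, 0, 0), free (2, 2, 0, 0)); after release of (0, 2, 0, 3) the pool is (2, 4, 0, 3)
  run J3 (needs (1, 3, 0, 2), free (2, 4, 0, 3)); after release of (1, 2, 1, 2) the pool is (3, 6, 1, 5)
  run J8 (needs (2, 4, 0, 5), free (3, 6, 1, 5)); after release of (1, 1, 2, 0) the pool is (4, 7, 3, 5)
  run J2 (needs (4, 6, 2, 5), free (4, 7, 3, 5)); after release of (1, 3, 0, 2) the pool is (5, 10, 3, 7)
  run J5 (needs (2, 1, 1, 7), free (5, 10, 3, 7)); after release of (1, 1, 3, 3) the pool is (6, 11, 6, 10)


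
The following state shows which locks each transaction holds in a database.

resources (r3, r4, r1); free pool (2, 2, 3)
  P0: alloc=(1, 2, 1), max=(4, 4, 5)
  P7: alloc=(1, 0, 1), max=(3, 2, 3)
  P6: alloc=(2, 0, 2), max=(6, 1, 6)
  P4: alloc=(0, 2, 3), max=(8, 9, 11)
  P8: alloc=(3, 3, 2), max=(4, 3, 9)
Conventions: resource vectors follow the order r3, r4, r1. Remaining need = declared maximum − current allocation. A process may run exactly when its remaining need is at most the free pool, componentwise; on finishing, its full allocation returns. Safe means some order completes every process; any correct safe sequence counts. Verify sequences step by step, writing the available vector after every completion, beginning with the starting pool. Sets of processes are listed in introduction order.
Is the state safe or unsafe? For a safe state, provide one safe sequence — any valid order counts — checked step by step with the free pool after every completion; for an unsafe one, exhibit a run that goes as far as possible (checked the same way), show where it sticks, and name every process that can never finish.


SAFE — a valid safe sequence is P7, P0, P6, P8, P4.
Key observation: P7 is the earliest step where a requested resource binds exactly: need (2, 2, 2), pool (2, 2, 3) at its turn.
Walking it through:
  pool = (2, 2, 3)
  P7: need (2, 2, 2) fits (2, 2, 3); releases (1, 0, 1), pool now (3, 2, 4)
  P0: need (3, 2, 4) fits (3, 2, 4); releases (1, 2, 1), pool now (4, 4, 5)
  P6: need (4, 1, 4) fits (4, 4, 5); releases (2, 0, 2), pool now (6, 4, 7)
  P8: need (1, 0, 7) fits (6, 4, 7); releases (3, 3, 2), pool now (9, 7, 9)
  P4: need (8, 7, 8) fits (9, 7, 9); releases (0, 2, 3), pool now (9, 9, 12)


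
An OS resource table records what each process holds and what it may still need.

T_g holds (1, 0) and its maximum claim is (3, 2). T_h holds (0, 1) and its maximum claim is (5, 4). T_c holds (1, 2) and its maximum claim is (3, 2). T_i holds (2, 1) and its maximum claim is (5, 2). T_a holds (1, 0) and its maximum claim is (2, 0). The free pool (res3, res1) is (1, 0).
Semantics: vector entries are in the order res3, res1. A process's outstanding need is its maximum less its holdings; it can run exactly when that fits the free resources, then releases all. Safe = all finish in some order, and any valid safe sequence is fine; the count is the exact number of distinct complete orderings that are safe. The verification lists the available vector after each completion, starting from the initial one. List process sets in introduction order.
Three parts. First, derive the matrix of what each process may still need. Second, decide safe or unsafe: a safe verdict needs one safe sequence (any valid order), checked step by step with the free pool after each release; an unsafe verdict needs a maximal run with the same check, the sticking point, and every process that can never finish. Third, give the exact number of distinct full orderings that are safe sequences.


(1) Remaining need (order res3, res1):
  T_g: (2, 2)
  T_h: (5, 3)
  T_c: (2, 0)
  T_i: (3, 1)
  T_a: (1, 0)
(2) SAFE, for example via the order T_a, T_c, T_i, T_h, T_g.
Key observation: T_a is the earliest step where a requested resource binds exactly: need (1, 0), pool (1, 0) at its turn.
Walking it through:
  pool = (1, 0)
  T_a: need (1, 0) fits (1, 0); releases (1, 0), pool now (2, 0)
  T_c: need (2, 0) fits (2, 0); releases (1, 2), pool now (3, 2)
  T_i: need (3, 1) fits (3, 2); releases (2, 1), pool now (5, 3)
  T_h: need (5, 3) fits (5, 3); releases (0, 1), pool now (5, 4)
  T_g: need (2, 2) fits (5, 4); releases (1, 0), pool now (6, 4)
(3) The exact count: 3 of the possible complete orderings are safe sequences.


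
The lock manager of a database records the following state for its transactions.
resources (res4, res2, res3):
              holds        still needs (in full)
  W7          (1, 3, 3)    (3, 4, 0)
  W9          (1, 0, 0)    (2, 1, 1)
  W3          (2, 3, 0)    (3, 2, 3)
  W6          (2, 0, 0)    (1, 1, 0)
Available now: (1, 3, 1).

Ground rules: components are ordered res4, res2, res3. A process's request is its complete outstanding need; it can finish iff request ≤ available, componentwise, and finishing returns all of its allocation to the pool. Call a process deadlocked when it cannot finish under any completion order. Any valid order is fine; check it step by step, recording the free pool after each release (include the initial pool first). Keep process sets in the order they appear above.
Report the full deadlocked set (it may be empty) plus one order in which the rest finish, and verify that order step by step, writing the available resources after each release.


Deadlocked set: W7 and W3.
Key observation: after W6, W9 the pool peaks at (4, 3, 1), and each blocked process is short somewhere: W7 on res2; W3 on res3.
One completion order for the rest: W6, W9. Walking it through:
  pool = (1, 3, 1)
  run W6 (needs (1, 1, 0), free (1, 3, 1)); after release of (2, 0, 0) the pool is (3, 3, 1)
  run W9 (needs (2, 1, 1), free (3, 3, 1)); after release of (1, 0, 0) the pool is (4, 3, 1)
The stuck group stays short no matter what:
  blocked: W7 wants (3, 4, 0), pool (4, 3, 1) — not enough res2
  blocked: W3 wants (3, 2, 3), pool (4, 3, 1) — not enough res3


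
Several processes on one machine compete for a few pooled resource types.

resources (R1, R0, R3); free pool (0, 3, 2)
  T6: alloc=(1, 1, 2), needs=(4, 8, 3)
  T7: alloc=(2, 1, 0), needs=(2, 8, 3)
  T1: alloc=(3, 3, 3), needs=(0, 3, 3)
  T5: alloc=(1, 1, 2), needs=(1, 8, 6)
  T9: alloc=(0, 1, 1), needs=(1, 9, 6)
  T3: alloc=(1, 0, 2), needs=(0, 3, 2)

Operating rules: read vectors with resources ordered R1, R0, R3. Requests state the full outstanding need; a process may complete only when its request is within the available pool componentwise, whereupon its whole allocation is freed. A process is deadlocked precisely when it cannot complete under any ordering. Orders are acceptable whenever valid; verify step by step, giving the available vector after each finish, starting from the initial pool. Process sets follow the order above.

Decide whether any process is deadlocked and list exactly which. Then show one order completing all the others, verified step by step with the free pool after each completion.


Deadlocked set: T6, T7, T5 and T9.
Key observation: even finishing T3, T1 leaves just (4, 6, 7) free — too little R0 for any of the remaining processes.
One completion order for the rest: T3, T1. Walking it through:
  pool = (0, 3, 2)
  T3: need (0, 3, 2) fits (0, 3, 2); releases (1, 0, 2), pool now (1, 3, 4)
  T1: need (0, 3, 3) fits (1, 3, 4); releases (3, 3, 3), pool now (4, 6, 7)
None of the blocked processes ever fits:
  T6 still needs (4, 8, 3) but only (4, 6, 7) is free — short on R0
  T7 still needs (2, 8, 3) but only (4, 6, 7) is free — short on R0
  T5 still needs (1, 8, 6) but only (4, 6, 7) is free — short on R0
  T9 still needs (1, 9, 6) but only (4, 6, 7) is free — short on R0


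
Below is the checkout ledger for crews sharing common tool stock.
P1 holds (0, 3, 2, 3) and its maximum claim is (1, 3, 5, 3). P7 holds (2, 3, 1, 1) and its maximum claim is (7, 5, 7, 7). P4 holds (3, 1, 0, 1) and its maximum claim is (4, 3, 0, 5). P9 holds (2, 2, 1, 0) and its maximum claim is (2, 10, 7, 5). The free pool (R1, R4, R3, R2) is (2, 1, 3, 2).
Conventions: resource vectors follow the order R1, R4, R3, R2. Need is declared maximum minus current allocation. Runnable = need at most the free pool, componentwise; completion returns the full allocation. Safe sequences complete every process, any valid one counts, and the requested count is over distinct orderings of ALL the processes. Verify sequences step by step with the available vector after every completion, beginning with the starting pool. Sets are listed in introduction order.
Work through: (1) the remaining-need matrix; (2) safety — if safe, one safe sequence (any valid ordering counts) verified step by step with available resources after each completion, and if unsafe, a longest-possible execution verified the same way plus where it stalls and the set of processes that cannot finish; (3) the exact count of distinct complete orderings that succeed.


(1) Outstanding need per process (order R1, R4, R3, R2):
  P1: (1, 0, 3, 0)
  P7: (5, 2, 6, 6)
  P4: (1, 2, 0, 4)
  P9: (0, 8, 6, 5)
(2) UNSAFE.
Key observation: once P1, P4 finish, the pool peaks at (5, 5, 5, 6) — and every remaining process still needs more R3 than that.
The run P1, P4 cannot be extended any further. Step-by-step check:
  pool = (2, 1, 3, 2)
  run P1 (needs (1, 0, 3, 0), free (2, 1, 3, 2)); after release of (0, 3, 2, 3) the pool is (2, 4, 5, 5)
  run P4 (needs (1, 2, 0, 4), free (2, 4, 5, 5)); after release of (3, 1, 0, 1) the pool is (5, 5, 5, 6)
  P7 still needs (5, 2, 6, 6) but only (5, 5, 5, 6) is free — short on R3
  P9 still needs (0, 8, 6, 5) but only (5, 5, 5, 6) is free — short on R4 and R3
Never able to finish: P7 and P9.
(3) The exact count: 0 of the possible complete orderings are safe sequences.


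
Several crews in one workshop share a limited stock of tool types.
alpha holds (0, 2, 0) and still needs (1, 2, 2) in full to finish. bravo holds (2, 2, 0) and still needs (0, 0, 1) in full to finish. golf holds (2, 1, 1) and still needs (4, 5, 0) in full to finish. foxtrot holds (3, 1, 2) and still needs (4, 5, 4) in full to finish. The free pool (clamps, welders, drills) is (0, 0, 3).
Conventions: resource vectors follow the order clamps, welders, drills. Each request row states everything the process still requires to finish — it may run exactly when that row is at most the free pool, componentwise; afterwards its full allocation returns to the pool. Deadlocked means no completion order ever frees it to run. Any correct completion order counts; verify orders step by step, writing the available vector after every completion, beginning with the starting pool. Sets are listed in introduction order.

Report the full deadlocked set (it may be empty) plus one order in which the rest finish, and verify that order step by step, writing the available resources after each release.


Deadlocked set: golf and foxtrot.
Key observation: no order helps: past bravo, alpha, the free pool tops out at (2, 4, 3), below what each blocked process needs in clamps.
The rest can finish in the order bravo, alpha. Walking it through:
  pool = (0, 0, 3)
  bravo: need (0, 0, 1) fits (0, 0, 3); releases (2, 2, 0), pool now (2, 2, 3)
  alpha: need (1, 2, 2) fits (2, 2, 3); releases (0, 2, 0), pool now (2, 4, 3)
The blocked processes can never fit:
  blocked: golf wants (4, 5, 0), pool (2, 4, 3) — not enough clamps and welders
  blocked: foxtrot wants (4, 5, 4), pool (2, 4, 3) — not enough clamps, welders and drills


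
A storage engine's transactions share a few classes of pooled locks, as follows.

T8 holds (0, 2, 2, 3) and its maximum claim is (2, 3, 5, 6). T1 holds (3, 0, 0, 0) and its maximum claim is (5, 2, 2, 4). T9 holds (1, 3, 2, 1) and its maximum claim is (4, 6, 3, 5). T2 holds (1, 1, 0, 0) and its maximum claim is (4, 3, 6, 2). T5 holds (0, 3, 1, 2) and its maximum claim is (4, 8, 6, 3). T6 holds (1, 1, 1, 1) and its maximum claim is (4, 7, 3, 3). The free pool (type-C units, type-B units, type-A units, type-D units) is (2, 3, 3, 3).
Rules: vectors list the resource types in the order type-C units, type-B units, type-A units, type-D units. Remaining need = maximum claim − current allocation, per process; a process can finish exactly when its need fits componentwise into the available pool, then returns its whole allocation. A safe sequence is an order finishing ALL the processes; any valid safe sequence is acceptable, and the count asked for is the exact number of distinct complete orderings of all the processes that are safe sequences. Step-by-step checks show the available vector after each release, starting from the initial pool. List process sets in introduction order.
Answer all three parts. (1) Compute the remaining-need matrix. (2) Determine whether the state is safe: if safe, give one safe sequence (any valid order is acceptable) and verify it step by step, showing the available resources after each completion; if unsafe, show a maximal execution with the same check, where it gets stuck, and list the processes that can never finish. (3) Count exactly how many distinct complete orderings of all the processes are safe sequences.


(1) Remaining need (order type-C units, type-B units, type-A units, type-D units):
  T8: (2, 1, 3, 3)
  T1: (2, 2, 2, 4)
  T9: (3, 3, 1, 4)
  T2: (3, 2, 6, 2)
  T5: (4, 5, 5, 1)
  T6: (3, 6, 2, 2)
(2) SAFE, for example via the order T8, T1, T5, T2, T6, T9.
Key observation: the order's first zero-slack moment is T8 ((2, 1, 3, 3) needed, (2, 3, 3, 3) free — a requested resource with nothing to spare).
Check, step by step:
  pool = (2, 3, 3, 3)
  T8: need (2, 1, 3, 3) fits (2, 3, 3, 3); releases (0, 2, 2, 3), pool now (2, 5, 5, 6)
  T1: need (2, 2, 2, 4) fits (2, 5, 5, 6); releases (3, 0, 0, 0), pool now (5, 5, 5, 6)
  T5: need (4, 5, 5, 1) fits (5, 5, 5, 6); releases (0, 3, 1, 2), pool now (5, 8, 6, 8)
  T2: need (3, 2, 6, 2) fits (5, 8, 6, 8); releases (1, 1, 0, 0), pool now (6, 9, 6, 8)
  T6: need (3, 6, 2, 2) fits (6, 9, 6, 8); releases (1, 1, 1, 1), pool now (7, 10, 7, 9)
  T9: need (3, 3, 1, 4) fits (7, 10, 7, 9); releases (1, 3, 2, 1), pool now (8, 13, 9, 10)
(3) Exactly 12 of the possible complete orderings are safe sequences.


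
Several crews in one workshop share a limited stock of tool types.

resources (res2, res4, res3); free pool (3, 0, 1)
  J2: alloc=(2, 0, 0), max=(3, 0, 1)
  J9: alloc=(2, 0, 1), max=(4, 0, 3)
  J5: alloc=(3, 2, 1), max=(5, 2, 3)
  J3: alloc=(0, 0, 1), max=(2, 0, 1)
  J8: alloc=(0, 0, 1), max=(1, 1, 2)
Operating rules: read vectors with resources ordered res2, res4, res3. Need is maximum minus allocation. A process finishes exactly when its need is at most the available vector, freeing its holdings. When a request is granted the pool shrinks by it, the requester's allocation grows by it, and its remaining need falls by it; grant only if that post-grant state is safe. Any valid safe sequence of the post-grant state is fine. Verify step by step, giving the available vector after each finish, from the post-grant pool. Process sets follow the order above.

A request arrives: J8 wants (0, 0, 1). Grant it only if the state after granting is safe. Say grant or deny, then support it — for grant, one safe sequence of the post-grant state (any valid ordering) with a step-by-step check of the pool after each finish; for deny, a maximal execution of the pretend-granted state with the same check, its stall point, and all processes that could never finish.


DENY — the pretend-granted state is unsafe.
Key observation: after J3, J2 the pool peaks at (5, 0, 1), and each blocked process is short somewhere: J9 on res3; J5 on res3; J8 on res4.
After a pretend grant, a maximal execution: J3, J2 — then nothing else fits. Verifying each step:
  pool = (3, 0, 0)
  J3 needs (2, 0, 0) <= (3, 0, 0) -> finishes; pool += (0, 0, 1) = (3, 0, 1)
  J2 needs (1, 0, 1) <= (3, 0, 1) -> finishes; pool += (2, 0, 0) = (5, 0, 1)
  blocked: J9 wants (2, 0, 2), pool (5, 0, 1) — not enough res3
  blocked: J5 wants (2, 0, 2), pool (5, 0, 1) — not enough res3
  blocked: J8 wants (1, 1, 0), pool (5, 0, 1) — not enough res4
Processes that could never finish after the grant: J9, J5 and J8.


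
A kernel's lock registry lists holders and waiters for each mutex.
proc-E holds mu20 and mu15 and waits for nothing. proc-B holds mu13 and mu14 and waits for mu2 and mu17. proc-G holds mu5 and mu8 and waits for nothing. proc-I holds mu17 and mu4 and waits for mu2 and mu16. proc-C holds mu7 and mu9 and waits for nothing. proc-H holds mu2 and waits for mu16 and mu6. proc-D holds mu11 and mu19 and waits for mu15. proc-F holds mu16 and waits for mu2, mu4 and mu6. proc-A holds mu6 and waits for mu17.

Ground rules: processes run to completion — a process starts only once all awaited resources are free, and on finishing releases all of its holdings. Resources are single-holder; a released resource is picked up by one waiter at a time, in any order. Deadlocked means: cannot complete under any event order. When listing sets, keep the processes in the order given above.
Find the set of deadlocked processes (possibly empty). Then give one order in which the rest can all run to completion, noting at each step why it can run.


The deadlocked set is proc-B, proc-I, proc-H, proc-F and proc-A.
Key observation: proc-I -> proc-H -> proc-F -> proc-I is a circular wait — nothing in it can go first; proc-A is caught in further circular waits and proc-B waits into the deadlock from upstream.
A valid finishing order for the others: proc-E, proc-C, proc-D, proc-G.
Check, step by step:
  proc-E waits on nothing -> runs at once and releases mu20 and mu15
  proc-C waits on nothing -> runs at once and releases mu7 and mu9
  proc-D: everything it awaited (mu15) is free; runs, freeing mu11 and mu19
  proc-G waits on nothing -> runs at once and releases mu5 and mu8


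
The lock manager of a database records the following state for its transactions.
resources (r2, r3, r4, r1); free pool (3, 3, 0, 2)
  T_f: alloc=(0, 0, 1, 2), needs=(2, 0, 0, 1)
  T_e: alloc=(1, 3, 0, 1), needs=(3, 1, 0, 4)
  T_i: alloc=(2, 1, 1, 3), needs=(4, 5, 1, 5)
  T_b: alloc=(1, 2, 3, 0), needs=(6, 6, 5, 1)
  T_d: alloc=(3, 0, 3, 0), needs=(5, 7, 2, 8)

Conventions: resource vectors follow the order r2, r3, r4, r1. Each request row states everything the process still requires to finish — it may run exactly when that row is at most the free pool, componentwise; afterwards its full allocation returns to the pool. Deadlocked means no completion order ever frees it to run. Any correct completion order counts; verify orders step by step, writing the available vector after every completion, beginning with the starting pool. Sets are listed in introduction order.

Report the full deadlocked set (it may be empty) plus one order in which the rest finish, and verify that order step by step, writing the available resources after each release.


Nothing here is deadlocked.
Key observation: beginning at T_f, releases accumulate fast enough that every process eventually fits.
A valid finishing order for the others: T_f, T_e, T_i, T_d, T_b. Verifying each step:
  pool = (3, 3, 0, 2)
  T_f: need (2, 0, 0, 1) fits (3, 3, 0, 2); releases (0, 0, 1, 2), pool now (3, 3, 1, 4)
  T_e: need (3, 1, 0, 4) fits (3, 3, 1, 4); releases (1, 3, 0, 1), pool now (4, 6, 1, 5)
  T_i: need (4, 5, 1, 5) fits (4, 6, 1, 5); releases (2, 1, 1, 3), pool now (6, 7, 2, 8)
  T_d: need (5, 7, 2, 8) fits (6, 7, 2, 8); releases (3, 0, 3, 0), pool now (9, 7, 5, 8)
  T_b: need (6, 6, 5, 1) fits (9, 7, 5, 8); releases (1, 2, 3, 0), pool now (10, 9, 8, 8)


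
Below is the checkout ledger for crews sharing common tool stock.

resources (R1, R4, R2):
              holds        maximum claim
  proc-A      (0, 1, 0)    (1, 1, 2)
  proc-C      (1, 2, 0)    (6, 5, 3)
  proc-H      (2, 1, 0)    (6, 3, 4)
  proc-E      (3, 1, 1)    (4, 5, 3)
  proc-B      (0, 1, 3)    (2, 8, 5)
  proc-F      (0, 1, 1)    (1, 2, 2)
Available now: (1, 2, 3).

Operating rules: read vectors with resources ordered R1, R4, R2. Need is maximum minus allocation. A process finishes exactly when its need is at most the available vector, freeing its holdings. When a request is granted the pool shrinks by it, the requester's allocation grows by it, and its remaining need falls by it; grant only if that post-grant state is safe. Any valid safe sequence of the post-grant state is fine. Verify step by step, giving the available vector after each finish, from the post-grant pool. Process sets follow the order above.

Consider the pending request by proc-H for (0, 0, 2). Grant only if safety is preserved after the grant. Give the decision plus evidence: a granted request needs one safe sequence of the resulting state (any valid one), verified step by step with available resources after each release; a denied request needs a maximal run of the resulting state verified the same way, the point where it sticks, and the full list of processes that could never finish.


GRANT. The post-grant state is safe; one safe sequence: proc-F, proc-A, proc-E, proc-H, proc-C, proc-B.
Key observation: even at the reduced pool (1, 2, 1), proc-F fits immediately, so safety survives the grant.
Check on the post-grant state, step by step:
  pool = (1, 2, 1)
  proc-F: need (1, 1, 1) fits (1, 2, 1); releases (0, 1, 1), pool now (1, 3, 2)
  proc-A: need (1, 0, 2) fits (1, 3, 2); releases (0, 1, 0), pool now (1, 4, 2)
  proc-E: need (1, 4, 2) fits (1, 4, 2); releases (3, 1, 1), pool now (4, 5, 3)
  proc-H: need (4, 2, 2) fits (4, 5, 3); releases (2, 1, 2), pool now (6, 6, 5)
  proc-C: need (5, 3, 3) fits (6, 6, 5); releases (1, 2, 0), pool now (7, 8, 5)
  proc-B: need (2, 7, 2) fits (7, 8, 5); releases (0, 1, 3), pool now (7, 9, 8)


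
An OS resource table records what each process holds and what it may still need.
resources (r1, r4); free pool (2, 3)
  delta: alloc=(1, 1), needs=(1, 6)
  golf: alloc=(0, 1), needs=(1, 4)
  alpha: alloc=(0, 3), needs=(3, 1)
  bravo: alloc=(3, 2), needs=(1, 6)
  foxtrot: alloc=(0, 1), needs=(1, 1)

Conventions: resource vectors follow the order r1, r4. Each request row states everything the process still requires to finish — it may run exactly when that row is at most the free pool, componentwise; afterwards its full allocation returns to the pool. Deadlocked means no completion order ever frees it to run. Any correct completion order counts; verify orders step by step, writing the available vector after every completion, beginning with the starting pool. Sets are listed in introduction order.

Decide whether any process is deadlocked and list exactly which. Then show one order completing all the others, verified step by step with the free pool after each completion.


The deadlocked set is delta, alpha and bravo.
Key observation: after foxtrot, golf the pool peaks at (2, 5), and each blocked process is short somewhere: delta on r4; alpha on r1; bravo on r4.
One completion order for the rest: foxtrot, golf. Verifying each step:
  pool = (2, 3)
  run foxtrot (needs (1, 1), free (2, 3)); after release of (0, 1) the pool is (2, 4)
  run golf (needs (1, 4), free (2, 4)); after release of (0, 1) the pool is (2, 5)
None of the blocked processes ever fits:
  blocked: delta wants (1, 6), pool (2, 5) — not enough r4
  blocked: alpha wants (3, 1), pool (2, 5) — not enough r1
  blocked: bravo wants (1, 6), pool (2, 5) — not enough r4


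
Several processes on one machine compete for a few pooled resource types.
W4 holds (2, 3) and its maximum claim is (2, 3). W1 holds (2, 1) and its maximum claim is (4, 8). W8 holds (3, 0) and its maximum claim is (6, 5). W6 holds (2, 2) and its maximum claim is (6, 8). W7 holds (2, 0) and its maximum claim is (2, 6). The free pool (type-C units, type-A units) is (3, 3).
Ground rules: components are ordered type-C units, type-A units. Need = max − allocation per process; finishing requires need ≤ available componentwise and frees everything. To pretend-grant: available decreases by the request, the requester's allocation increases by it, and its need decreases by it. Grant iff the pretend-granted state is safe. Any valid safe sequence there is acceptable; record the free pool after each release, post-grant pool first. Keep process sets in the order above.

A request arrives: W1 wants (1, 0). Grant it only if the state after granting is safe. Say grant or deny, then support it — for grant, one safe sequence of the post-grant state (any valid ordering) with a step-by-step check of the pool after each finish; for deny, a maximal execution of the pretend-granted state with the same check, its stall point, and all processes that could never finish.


GRANT — the state after the grant stays safe, e.g. via W4, W6, W1, W8, W7.
Key observation: with (2, 3) left after the transfer, W4 can run at once — the state stays safe.
Step-by-step check of the post-grant state:
  pool = (2, 3)
  run W4 (needs (0, 0), free (2, 3)); after release of (2, 3) the pool is (4, 6)
  run W6 (needs (4, 6), free (4, 6)); after release of (2, 2) the pool is (6, 8)
  run W1 (needs (1, 7), free (6, 8)); after release of (3, 1) the pool is (9, 9)
  run W8 (needs (3, 5), free (9, 9)); after release of (3, 0) the pool is (12, 9)
  run W7 (needs (0, 6), free (12, 9)); after release of (2, 0) the pool is (14, 9)


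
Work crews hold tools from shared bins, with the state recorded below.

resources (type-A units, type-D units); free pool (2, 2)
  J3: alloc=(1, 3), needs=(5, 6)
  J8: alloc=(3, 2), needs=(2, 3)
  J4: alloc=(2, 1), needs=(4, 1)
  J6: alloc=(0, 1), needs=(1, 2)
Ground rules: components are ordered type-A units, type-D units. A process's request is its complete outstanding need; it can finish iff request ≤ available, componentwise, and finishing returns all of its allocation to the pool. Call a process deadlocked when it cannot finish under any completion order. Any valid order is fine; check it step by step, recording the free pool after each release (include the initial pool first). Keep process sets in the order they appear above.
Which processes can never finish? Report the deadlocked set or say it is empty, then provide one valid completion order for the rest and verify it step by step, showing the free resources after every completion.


No process is deadlocked.
Key observation: no deadlock: J6 fits now, and the freed resources carry the rest through.
The rest can finish in the order J6, J8, J4, J3. Walking it through:
  pool = (2, 2)
  J6 needs (1, 2) <= (2, 2) -> finishes; pool += (0, 1) = (2, 3)
  J8 needs (2, 3) <= (2, 3) -> finishes; pool += (3, 2) = (5, 5)
  J4 needs (4, 1) <= (5, 5) -> finishes; pool += (2, 1) = (7, 6)
  J3 needs (5, 6) <= (7, 6) -> finishes; pool += (1, 3) = (8, 9)


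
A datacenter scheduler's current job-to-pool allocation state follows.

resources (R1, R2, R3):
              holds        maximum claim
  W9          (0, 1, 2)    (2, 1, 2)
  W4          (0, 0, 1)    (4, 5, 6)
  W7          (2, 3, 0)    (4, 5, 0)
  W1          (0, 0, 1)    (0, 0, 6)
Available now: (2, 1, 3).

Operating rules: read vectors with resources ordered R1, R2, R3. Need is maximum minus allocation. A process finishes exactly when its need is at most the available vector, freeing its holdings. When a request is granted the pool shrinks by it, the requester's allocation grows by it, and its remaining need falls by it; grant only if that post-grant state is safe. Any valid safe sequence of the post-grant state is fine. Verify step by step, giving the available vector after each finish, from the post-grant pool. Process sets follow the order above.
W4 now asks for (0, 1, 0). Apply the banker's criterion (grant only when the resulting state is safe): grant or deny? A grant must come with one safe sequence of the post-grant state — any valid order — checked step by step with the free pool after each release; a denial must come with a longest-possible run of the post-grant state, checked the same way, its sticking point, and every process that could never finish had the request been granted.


DENY. Granting would leave the state unsafe.
Key observation: R2 is the bottleneck — with W9, W1 done the pool holds (2, 1, 6), short of every remaining need.
After a pretend grant, a maximal execution: W9, W1 — then nothing else fits. Check, step by step:
  pool = (2, 0, 3)
  W9 needs (2, 0, 0) <= (2, 0, 3) -> finishes; pool += (0, 1, 2) = (2, 1, 5)
  W1 needs (0, 0, 5) <= (2, 1, 5) -> finishes; pool += (0, 0, 1) = (2, 1, 6)
  blocked: W4 wants (4, 4, 5), pool (2, 1, 6) — not enough R1 and R2
  blocked: W7 wants (2, 2, 0), pool (2, 1, 6) — not enough R2
Had the request been granted, W4 and W7 could never finish.
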